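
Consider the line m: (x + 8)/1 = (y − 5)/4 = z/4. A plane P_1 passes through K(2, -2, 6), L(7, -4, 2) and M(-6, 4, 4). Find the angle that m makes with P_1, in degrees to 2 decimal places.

56.87

m has direction (1, 4, 4) through (-8, 5, 0).
KL = (5, -2, -4), KM = (-8, 6, -2); a normal to P_1 is KL × KM = (28, 42, 14).
Using K: P_1 has equation 28x + 42y + 14z = 56.
sin θ = |n·v| / (|n||v|) = |252| / (√2744 · √33) = 0.83744.
θ ≈ 56.87°.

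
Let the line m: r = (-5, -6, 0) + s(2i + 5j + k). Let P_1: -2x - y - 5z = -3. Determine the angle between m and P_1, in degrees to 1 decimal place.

27.8

sin θ = |n·v| / (|n||v|) = |-14| / (√30 · √30) = 0.46667.
θ ≈ 27.8°.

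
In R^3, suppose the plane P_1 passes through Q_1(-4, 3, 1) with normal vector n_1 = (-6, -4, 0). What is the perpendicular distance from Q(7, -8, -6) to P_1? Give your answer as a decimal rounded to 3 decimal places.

P_1: n_1·r = n_1·Q_1 gives -6x - 4y = 12.
n·Q − d = (-6)·(7) + (-4)·(-8) + (0)·(-6) − 12 = -22; |n| = √52.
Distance = |-22| / √52 = 22/√52 ≈ 3.051.

3.051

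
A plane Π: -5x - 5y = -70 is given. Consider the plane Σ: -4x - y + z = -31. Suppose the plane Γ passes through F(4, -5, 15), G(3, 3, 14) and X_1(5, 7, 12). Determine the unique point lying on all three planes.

(9, 5, 10)

FG = (-1, 8, -1), FX_1 = (1, 12, -3); a normal to Γ is FG × FX_1 = (-12, -4, -20).
Using F: Γ has equation -12x - 4y - 20z = -328.
Solving the 3×3 linear system -5x - 5y = -70, -4x - y + z = -31, -12x - 4y - 20z = -328 (e.g. by elimination or Cramer's rule, determinant = 340) gives (9, 5, 10).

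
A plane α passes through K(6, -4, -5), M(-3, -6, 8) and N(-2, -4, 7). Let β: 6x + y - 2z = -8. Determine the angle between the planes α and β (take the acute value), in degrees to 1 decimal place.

KM = (-9, -2, 13), KN = (-8, 0, 12); a normal to α is KM × KN = (-24, 4, -16).
Using K: α has equation -24x + 4y - 16z = -80.
cos θ = |n₁·n₂| / (|n₁||n₂|) = |-108| / (√848 · √41).
θ = arccos(0.57921) ≈ 54.6°.

54.6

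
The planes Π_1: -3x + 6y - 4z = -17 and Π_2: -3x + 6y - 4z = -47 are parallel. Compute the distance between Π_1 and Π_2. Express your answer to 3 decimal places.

Same normal n = (-3, 6, -4) with |n| = √61; distance = |-17 − (-47)| / |n| = 30/√61 ≈ 3.841.

3.841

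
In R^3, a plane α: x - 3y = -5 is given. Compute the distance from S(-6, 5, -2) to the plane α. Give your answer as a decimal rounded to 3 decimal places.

n·S − d = (1)·(-6) + (-3)·(5) + (0)·(-2) − (-5) = -16; |n| = √10.
Distance = |-16| / √10 = 16/√10 ≈ 5.060.

5.060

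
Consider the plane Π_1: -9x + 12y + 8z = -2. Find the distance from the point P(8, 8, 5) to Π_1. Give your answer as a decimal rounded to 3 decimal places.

3.882

n·P − d = (-9)·(8) + (12)·(8) + (8)·(5) − (-2) = 66; |n| = √289.
Distance = |66| / √289 = 66/√289 ≈ 3.882.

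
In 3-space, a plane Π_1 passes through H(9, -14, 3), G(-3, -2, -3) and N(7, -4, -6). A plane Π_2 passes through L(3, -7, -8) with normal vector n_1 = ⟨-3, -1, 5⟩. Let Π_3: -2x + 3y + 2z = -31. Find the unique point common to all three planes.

HG = (-12, 12, -6), HN = (-2, 10, -9); a normal to Π_1 is HG × HN = (-48, -96, -96).
Using H: Π_1 has equation -48x - 96y - 96z = 624.
Π_2: n_1·r = n_1·L gives -3x - y + 5z = -42.
Solving the 3×3 linear system -48x - 96y - 96z = 624, -3x - y + 5z = -42, -2x + 3y + 2z = -31 (e.g. by elimination or Cramer's rule, determinant = 2256) gives (5, -3, -6).

(5, -3, -6)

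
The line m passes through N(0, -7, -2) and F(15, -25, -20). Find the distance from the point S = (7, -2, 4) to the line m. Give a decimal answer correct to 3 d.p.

10.005

A direction vector for m is F − N = (15, -18, -18).
Taking (0, -7, -2) on m with direction v = (15, -18, -18): w = S − (0, -7, -2) = (7, 5, 6), and w × v = (18, 216, -201).
Distance = |w × v| / |v| = √87381 / √873 ≈ 10.005.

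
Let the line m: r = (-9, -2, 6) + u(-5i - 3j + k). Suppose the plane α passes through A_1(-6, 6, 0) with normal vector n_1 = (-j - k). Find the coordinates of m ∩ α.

(-4, 1, 5)

α: n_1·r = n_1·A_1 gives -y - z = -6.
Substitute r = (-9, -2, 6) + t(-5, -3, 1) into the plane: -4 + 2t = -6, so t = -1.
Intersection: (-9, -2, 6) + (-1)·(-5, -3, 1) = (-4, 1, 5).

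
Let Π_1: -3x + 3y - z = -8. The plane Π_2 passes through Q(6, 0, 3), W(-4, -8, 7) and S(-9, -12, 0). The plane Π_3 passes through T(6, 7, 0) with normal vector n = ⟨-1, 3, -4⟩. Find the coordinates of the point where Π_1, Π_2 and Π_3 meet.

QW = (-10, -8, 4), QS = (-15, -12, -3); a normal to Π_2 is QW × QS = (72, -90, 0).
Using Q: Π_2 has equation 72x - 90y = 432.
Π_3: n·r = n·T gives -x + 3y - 4z = 15.
Solving the 3×3 linear system -3x + 3y - z = -8, 72x - 90y = 432, -x + 3y - 4z = 15 (e.g. by elimination or Cramer's rule, determinant = -342) gives (1, -4, -7).

(1, -4, -7)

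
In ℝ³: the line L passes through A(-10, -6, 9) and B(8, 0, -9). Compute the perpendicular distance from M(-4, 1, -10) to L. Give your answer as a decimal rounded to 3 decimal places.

9.597

A direction vector for L is B − A = (18, 6, -18).
Taking (-10, -6, 9) on L with direction v = (18, 6, -18): w = M − (-10, -6, 9) = (6, 7, -19), and w × v = (-12, -234, -90).
Distance = |w × v| / |v| = √63000 / √684 ≈ 9.597.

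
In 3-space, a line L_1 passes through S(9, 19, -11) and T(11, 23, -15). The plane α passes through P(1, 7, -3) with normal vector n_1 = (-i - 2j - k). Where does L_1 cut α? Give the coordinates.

A direction vector for L_1 is T − S = (2, 4, -4).
α: n_1·r = n_1·P gives -x - 2y - z = -12.
Substitute r = (9, 19, -11) + t(2, 4, -4) into the plane: -36 + (-6)t = -12, so t = -4.
Intersection: (9, 19, -11) + (-4)·(2, 4, -4) = (1, 3, 5).

(1, 3, 5)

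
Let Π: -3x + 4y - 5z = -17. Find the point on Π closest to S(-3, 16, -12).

Foot = S − λn with λ = (n·S − d)/|n|² = (133 − (-17))/50 = 3.
Foot = (-3, 16, -12) − 3·(-3, 4, -5) = (6, 4, 3).

(6, 4, 3)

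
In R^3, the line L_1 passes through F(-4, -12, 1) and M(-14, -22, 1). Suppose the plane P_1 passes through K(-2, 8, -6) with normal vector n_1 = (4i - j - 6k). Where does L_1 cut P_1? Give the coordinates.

(6, -2, 1)

A direction vector for L_1 is M − F = (-10, -10, 0).
P_1: n_1·r = n_1·K gives 4x - y - 6z = 20.
Substitute r = (-4, -12, 1) + t(-10, -10, 0) into the plane: -10 + (-30)t = 20, so t = -1.
Intersection: (-4, -12, 1) + (-1)·(-10, -10, 0) = (6, -2, 1).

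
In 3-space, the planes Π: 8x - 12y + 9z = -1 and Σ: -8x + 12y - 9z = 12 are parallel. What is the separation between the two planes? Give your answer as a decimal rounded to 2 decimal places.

Rescale Σ by 1/(-1): 8x - 12y + 9z = -12. Then distance = |-1 − (-12)| / √289 ≈ 0.65.

0.65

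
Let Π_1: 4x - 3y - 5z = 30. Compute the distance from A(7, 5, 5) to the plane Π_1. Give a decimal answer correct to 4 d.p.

n·A − d = (4)·(7) + (-3)·(5) + (-5)·(5) − 30 = -42; |n| = √50.
Distance = |-42| / √50 = 42/√50 ≈ 5.9397.

5.9397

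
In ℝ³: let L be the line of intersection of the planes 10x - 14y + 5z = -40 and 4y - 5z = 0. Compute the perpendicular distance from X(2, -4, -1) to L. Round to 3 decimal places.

Direction of L: (10, -14, 5) × (0, 4, -5) = (50, 50, 40).
A point on L: solving the two plane equations with x = 1 gives (1, 5, 4).
Taking (1, 5, 4) on L with direction v = (50, 50, 40): w = X − (1, 5, 4) = (1, -9, -5), and w × v = (-110, -290, 500).
Distance = |w × v| / |v| = √346200 / √6600 ≈ 7.243.

7.243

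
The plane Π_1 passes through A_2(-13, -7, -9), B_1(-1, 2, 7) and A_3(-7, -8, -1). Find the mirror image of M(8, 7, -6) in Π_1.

(-16, 7, 12)

A_2B_1 = (12, 9, 16), A_2A_3 = (6, -1, 8); a normal to Π_1 is A_2B_1 × A_2A_3 = (88, 0, -66).
Using A_2: Π_1 has equation 88x - 66z = -550.
λ = (n·M − d)/|n|² = (1100 − (-550))/12100 = 3/22.
Reflection = M − 2λn = (8, 7, -6) − (3/11)·(88, 0, -66) = (-16, 7, 12).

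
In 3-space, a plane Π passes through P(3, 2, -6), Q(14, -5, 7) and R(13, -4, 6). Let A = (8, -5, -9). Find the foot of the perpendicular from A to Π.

PQ = (11, -7, 13), PR = (10, -6, 12); a normal to Π is PQ × PR = (-6, -2, 4).
Using P: Π has equation -6x - 2y + 4z = -46.
Foot = A − λn with λ = (n·A − d)/|n|² = (-74 − (-46))/56 = -1/2.
Foot = (8, -5, -9) − (-1/2)·(-6, -2, 4) = (5, -6, -7).

(5, -6, -7)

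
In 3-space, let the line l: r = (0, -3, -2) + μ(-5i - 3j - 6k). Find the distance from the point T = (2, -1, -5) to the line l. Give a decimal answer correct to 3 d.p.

4.116

Taking (0, -3, -2) on l with direction v = (-5, -3, -6): w = T − (0, -3, -2) = (2, 2, -3), and w × v = (-21, 27, 4).
Distance = |w × v| / |v| = √1186 / √70 ≈ 4.116.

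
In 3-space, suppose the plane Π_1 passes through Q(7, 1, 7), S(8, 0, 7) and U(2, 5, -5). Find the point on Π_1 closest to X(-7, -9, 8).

(5, 3, 7)

QS = (1, -1, 0), QU = (-5, 4, -12); a normal to Π_1 is QS × QU = (12, 12, -1).
Using Q: Π_1 has equation 12x + 12y - z = 89.
Foot = X − λn with λ = (n·X − d)/|n|² = (-200 − 89)/289 = -1.
Foot = (-7, -9, 8) − (-1)·(12, 12, -1) = (5, 3, 7).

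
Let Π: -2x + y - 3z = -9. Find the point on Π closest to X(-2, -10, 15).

(-8, -7, 6)

Foot = X − λn with λ = (n·X − d)/|n|² = (-51 − (-9))/14 = -3.
Foot = (-2, -10, 15) − (-3)·(-2, 1, -3) = (-8, -7, 6).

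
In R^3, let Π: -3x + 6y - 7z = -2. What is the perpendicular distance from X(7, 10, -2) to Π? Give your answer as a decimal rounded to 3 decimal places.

n·X − d = (-3)·(7) + (6)·(10) + (-7)·(-2) − (-2) = 55; |n| = √94.
Distance = |55| / √94 = 55/√94 ≈ 5.673.

5.673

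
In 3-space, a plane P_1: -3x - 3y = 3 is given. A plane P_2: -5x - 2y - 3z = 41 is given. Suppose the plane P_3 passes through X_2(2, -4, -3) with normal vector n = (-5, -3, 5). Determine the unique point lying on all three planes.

P_3: n·r = n·X_2 gives -5x - 3y + 5z = -13.
Solving the 3×3 linear system -3x - 3y = 3, -5x - 2y - 3z = 41, -5x - 3y + 5z = -13 (e.g. by elimination or Cramer's rule, determinant = -63) gives (-7, 6, -6).

(-7, 6, -6)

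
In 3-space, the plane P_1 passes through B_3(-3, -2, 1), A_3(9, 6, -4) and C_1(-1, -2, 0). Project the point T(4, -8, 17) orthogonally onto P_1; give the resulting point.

B_3A_3 = (12, 8, -5), B_3C_1 = (2, 0, -1); a normal to P_1 is B_3A_3 × B_3C_1 = (-8, 2, -16).
Using B_3: P_1 has equation -8x + 2y - 16z = 4.
Foot = T − λn with λ = (n·T − d)/|n|² = (-320 − 4)/324 = -1.
Foot = (4, -8, 17) − (-1)·(-8, 2, -16) = (-4, -6, 1).

(-4, -6, 1)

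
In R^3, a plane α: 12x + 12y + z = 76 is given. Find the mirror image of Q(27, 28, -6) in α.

(-21, -20, -10)

λ = (n·Q − d)/|n|² = (654 − 76)/289 = 2.
Reflection = Q − 2λn = (27, 28, -6) − 4·(12, 12, 1) = (-21, -20, -10).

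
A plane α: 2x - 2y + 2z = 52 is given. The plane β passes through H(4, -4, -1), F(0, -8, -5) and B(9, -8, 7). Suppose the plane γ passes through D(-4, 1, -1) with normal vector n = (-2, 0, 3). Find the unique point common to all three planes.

HF = (-4, -4, -4), HB = (5, -4, 8); a normal to β is HF × HB = (-48, 12, 36).
Using H: β has equation -48x + 12y + 36z = -276.
γ: n·r = n·D gives -2x + 3z = 5.
Solving the 3×3 linear system 2x - 2y + 2z = 52, -48x + 12y + 36z = -276, -2x + 3z = 5 (e.g. by elimination or Cramer's rule, determinant = -24) gives (11, -6, 9).

(11, -6, 9)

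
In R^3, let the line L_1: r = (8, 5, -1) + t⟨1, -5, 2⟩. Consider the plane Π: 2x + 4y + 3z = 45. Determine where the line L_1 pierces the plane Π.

Substitute r = (8, 5, -1) + t(1, -5, 2) into the plane: 33 + (-12)t = 45, so t = -1.
Intersection: (8, 5, -1) + (-1)·(1, -5, 2) = (7, 10, -3).

(7, 10, -3)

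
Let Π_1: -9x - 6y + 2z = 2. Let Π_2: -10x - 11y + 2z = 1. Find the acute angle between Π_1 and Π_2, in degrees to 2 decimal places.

14.14

cos θ = |n₁·n₂| / (|n₁||n₂|) = |160| / (√121 · √225).
θ = arccos(0.96970) ≈ 14.14°.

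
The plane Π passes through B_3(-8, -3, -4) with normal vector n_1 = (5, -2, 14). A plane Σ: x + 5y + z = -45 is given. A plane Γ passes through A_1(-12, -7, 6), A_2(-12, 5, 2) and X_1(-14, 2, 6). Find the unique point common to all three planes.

Π: n_1·r = n_1·B_3 gives 5x - 2y + 14z = -90.
A_1A_2 = (0, 12, -4), A_1X_1 = (-2, 9, 0); a normal to Γ is A_1A_2 × A_1X_1 = (36, 8, 24).
Using A_1: Γ has equation 36x + 8y + 24z = -344.
Solving the 3×3 linear system 5x - 2y + 14z = -90, x + 5y + z = -45, 36x + 8y + 24z = -344 (e.g. by elimination or Cramer's rule, determinant = -1872) gives (-4, -7, -6).

(-4, -7, -6)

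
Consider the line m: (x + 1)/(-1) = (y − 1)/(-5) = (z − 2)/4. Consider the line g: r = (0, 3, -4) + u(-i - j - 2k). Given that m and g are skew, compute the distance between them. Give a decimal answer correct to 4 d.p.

1.6510

m has direction (-1, -5, 4) through (-1, 1, 2).
Common perpendicular direction n = (-1, -5, 4) × (-1, -1, -2) = (14, -6, -4).
With w = (0, 3, -4) − (-1, 1, 2) = (1, 2, -6), w · n = 26.
Distance = |w · n| / |n| = |26| / √248 ≈ 1.6510.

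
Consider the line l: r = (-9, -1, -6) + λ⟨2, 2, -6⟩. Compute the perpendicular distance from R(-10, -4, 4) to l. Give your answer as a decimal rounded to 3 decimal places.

Taking (-9, -1, -6) on l with direction v = (2, 2, -6): w = R − (-9, -1, -6) = (-1, -3, 10), and w × v = (-2, 14, 4).
Distance = |w × v| / |v| = √216 / √44 ≈ 2.216.

2.216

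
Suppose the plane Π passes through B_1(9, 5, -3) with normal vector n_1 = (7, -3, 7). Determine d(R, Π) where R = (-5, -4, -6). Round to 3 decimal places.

Π: n_1·r = n_1·B_1 gives 7x - 3y + 7z = 27.
n·R − d = (7)·(-5) + (-3)·(-4) + (7)·(-6) − 27 = -92; |n| = √107.
Distance = |-92| / √107 = 92/√107 ≈ 8.894.

8.894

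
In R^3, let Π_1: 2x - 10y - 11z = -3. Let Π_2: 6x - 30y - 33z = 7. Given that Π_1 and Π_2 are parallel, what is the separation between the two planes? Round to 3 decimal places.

0.356

Rescale Π_2 by 1/3: 2x - 10y - 11z = 7/3. Then distance = |-3 − (7/3)| / √225 ≈ 0.356.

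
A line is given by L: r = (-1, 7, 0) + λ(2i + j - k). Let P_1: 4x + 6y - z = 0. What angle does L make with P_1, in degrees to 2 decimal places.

sin θ = |n·v| / (|n||v|) = |15| / (√53 · √6) = 0.84116.
θ ≈ 57.26°.

57.26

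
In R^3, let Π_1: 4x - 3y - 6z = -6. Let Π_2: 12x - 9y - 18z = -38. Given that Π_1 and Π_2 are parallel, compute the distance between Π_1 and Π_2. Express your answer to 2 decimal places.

Rescale Π_2 by 1/3: 4x - 3y - 6z = -38/3. Then distance = |-6 − (-38/3)| / √61 ≈ 0.85.

0.85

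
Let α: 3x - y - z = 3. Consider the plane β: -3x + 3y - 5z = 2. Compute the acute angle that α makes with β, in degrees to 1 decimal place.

cos θ = |n₁·n₂| / (|n₁||n₂|) = |-7| / (√11 · √43).
θ = arccos(0.32186) ≈ 71.2°.

71.2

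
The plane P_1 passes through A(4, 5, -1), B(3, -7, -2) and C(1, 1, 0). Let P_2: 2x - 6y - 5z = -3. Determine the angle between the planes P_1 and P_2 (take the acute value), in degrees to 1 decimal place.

69.0

AB = (-1, -12, -1), AC = (-3, -4, 1); a normal to P_1 is AB × AC = (-16, 4, -32).
Using A: P_1 has equation -16x + 4y - 32z = -12.
cos θ = |n₁·n₂| / (|n₁||n₂|) = |104| / (√1296 · √65).
θ = arccos(0.35832) ≈ 69.0°.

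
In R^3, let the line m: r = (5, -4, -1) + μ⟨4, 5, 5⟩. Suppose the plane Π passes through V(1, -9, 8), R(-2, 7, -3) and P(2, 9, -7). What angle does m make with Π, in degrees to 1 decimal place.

VR = (-3, 16, -11), VP = (1, 18, -15); a normal to Π is VR × VP = (-42, -56, -70).
Using V: Π has equation -42x - 56y - 70z = -98.
sin θ = |n·v| / (|n||v|) = |-798| / (√9800 · √66) = 0.99224.
θ ≈ 82.9°.

82.9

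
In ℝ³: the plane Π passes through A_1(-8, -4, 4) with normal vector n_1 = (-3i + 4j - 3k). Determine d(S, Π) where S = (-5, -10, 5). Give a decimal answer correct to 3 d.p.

Π: n_1·r = n_1·A_1 gives -3x + 4y - 3z = -4.
n·S − d = (-3)·(-5) + (4)·(-10) + (-3)·(5) − (-4) = -36; |n| = √34.
Distance = |-36| / √34 = 36/√34 ≈ 6.174.

6.174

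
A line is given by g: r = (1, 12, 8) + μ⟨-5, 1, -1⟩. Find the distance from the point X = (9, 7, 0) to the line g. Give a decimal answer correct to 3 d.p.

Taking (1, 12, 8) on g with direction v = (-5, 1, -1): w = X − (1, 12, 8) = (8, -5, -8), and w × v = (13, 48, -17).
Distance = |w × v| / |v| = √2762 / √27 ≈ 10.114.

10.114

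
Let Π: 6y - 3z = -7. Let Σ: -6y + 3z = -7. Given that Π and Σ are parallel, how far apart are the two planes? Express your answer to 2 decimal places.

2.09

Rescale Σ by 1/(-1): 6y - 3z = 7. Then distance = |-7 − 7| / √45 ≈ 2.09.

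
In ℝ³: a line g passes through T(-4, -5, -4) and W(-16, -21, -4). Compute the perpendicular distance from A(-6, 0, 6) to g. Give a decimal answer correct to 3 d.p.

A direction vector for g is W − T = (-12, -16, 0).
Taking (-4, -5, -4) on g with direction v = (-12, -16, 0): w = A − (-4, -5, -4) = (-2, 5, 10), and w × v = (160, -120, 92).
Distance = |w × v| / |v| = √48464 / √400 ≈ 11.007.

11.007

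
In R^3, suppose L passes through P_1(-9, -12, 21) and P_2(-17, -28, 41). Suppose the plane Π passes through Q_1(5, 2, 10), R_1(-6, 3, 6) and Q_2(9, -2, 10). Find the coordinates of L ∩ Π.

(-3, 0, 6)

A direction vector for L is P_2 − P_1 = (-8, -16, 20).
Q_1R_1 = (-11, 1, -4), Q_1Q_2 = (4, -4, 0); a normal to Π is Q_1R_1 × Q_1Q_2 = (-16, -16, 40).
Using Q_1: Π has equation -16x - 16y + 40z = 288.
Substitute r = (-9, -12, 21) + t(-8, -16, 20) into the plane: 1176 + 1184t = 288, so t = -3/4.
Intersection: (-9, -12, 21) + (-3/4)·(-8, -16, 20) = (-3, 0, 6).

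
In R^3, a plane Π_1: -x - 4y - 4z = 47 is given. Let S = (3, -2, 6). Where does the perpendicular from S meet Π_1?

(1, -10, -2)

Foot = S − λn with λ = (n·S − d)/|n|² = (-19 − 47)/33 = -2.
Foot = (3, -2, 6) − (-2)·(-1, -4, -4) = (1, -10, -2).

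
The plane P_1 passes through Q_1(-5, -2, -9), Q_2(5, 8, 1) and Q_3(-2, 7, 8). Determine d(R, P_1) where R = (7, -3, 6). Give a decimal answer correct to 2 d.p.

Q_1Q_2 = (10, 10, 10), Q_1Q_3 = (3, 9, 17); a normal to P_1 is Q_1Q_2 × Q_1Q_3 = (80, -140, 60).
Using Q_1: P_1 has equation 80x - 140y + 60z = -660.
n·R − d = (80)·(7) + (-140)·(-3) + (60)·(6) − (-660) = 2000; |n| = √29600.
Distance = |2000| / √29600 = 2000/√29600 ≈ 11.62.

11.62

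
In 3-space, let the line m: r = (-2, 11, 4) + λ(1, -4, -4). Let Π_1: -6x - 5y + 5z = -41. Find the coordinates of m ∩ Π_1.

Substitute r = (-2, 11, 4) + t(1, -4, -4) into the plane: -23 + (-6)t = -41, so t = 3.
Intersection: (-2, 11, 4) + 3·(1, -4, -4) = (1, -1, -8).

(1, -1, -8)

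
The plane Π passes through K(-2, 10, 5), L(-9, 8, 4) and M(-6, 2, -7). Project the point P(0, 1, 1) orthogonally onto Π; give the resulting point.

(-1, 6, -2)

KL = (-7, -2, -1), KM = (-4, -8, -12); a normal to Π is KL × KM = (16, -80, 48).
Using K: Π has equation 16x - 80y + 48z = -592.
Foot = P − λn with λ = (n·P − d)/|n|² = (-32 − (-592))/8960 = 1/16.
Foot = (0, 1, 1) − (1/16)·(16, -80, 48) = (-1, 6, -2).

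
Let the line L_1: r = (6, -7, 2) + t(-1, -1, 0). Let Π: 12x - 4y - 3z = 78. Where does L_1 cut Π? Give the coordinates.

(4, -9, 2)

Substitute r = (6, -7, 2) + t(-1, -1, 0) into the plane: 94 + (-8)t = 78, so t = 2.
Intersection: (6, -7, 2) + 2·(-1, -1, 0) = (4, -9, 2).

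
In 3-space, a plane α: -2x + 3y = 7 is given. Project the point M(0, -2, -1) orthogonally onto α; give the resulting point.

Foot = M − λn with λ = (n·M − d)/|n|² = (-6 − 7)/13 = -1.
Foot = (0, -2, -1) − (-1)·(-2, 3, 0) = (-2, 1, -1).

(-2, 1, -1)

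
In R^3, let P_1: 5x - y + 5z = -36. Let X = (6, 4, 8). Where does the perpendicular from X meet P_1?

Foot = X − λn with λ = (n·X − d)/|n|² = (66 − (-36))/51 = 2.
Foot = (6, 4, 8) − 2·(5, -1, 5) = (-4, 6, -2).

(-4, 6, -2)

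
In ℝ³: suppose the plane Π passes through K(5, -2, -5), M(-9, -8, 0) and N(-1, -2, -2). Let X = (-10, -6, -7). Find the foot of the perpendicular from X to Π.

(-7, -8, -1)

KM = (-14, -6, 5), KN = (-6, 0, 3); a normal to Π is KM × KN = (-18, 12, -36).
Using K: Π has equation -18x + 12y - 36z = 66.
Foot = X − λn with λ = (n·X − d)/|n|² = (360 − 66)/1764 = 1/6.
Foot = (-10, -6, -7) − (1/6)·(-18, 12, -36) = (-7, -8, -1).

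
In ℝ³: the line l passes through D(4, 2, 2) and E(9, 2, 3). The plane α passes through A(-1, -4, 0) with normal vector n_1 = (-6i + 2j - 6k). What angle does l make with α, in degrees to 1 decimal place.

54.1

A direction vector for l is E − D = (5, 0, 1).
α: n_1·r = n_1·A gives -6x + 2y - 6z = -2.
sin θ = |n·v| / (|n||v|) = |-36| / (√76 · √26) = 0.80986.
θ ≈ 54.1°.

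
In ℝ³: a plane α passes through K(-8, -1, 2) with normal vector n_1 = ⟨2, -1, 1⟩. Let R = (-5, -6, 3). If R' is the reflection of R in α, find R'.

(-13, -2, -1)

α: n_1·r = n_1·K gives 2x - y + z = -13.
λ = (n·R − d)/|n|² = (-1 − (-13))/6 = 2.
Reflection = R − 2λn = (-5, -6, 3) − 4·(2, -1, 1) = (-13, -2, -1).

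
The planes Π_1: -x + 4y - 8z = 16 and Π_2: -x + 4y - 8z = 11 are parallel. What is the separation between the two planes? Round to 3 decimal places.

Same normal n = (-1, 4, -8) with |n| = √81; distance = |16 − 11| / |n| = 5/√81 ≈ 0.556.

0.556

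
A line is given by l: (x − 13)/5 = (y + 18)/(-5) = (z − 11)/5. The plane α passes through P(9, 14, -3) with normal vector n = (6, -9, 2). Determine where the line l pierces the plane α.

(-7, 2, -9)

l has direction (5, -5, 5) through (13, -18, 11).
α: n·r = n·P gives 6x - 9y + 2z = -78.
Substitute r = (13, -18, 11) + t(5, -5, 5) into the plane: 262 + 85t = -78, so t = -4.
Intersection: (13, -18, 11) + (-4)·(5, -5, 5) = (-7, 2, -9).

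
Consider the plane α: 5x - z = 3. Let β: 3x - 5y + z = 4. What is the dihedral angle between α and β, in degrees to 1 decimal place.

62.3

cos θ = |n₁·n₂| / (|n₁||n₂|) = |14| / (√26 · √35).
θ = arccos(0.46410) ≈ 62.3°.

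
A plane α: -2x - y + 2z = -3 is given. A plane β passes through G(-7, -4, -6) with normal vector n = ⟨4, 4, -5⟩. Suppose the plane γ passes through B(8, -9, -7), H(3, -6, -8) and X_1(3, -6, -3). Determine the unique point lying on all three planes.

(8, -9, 2)

β: n·r = n·G gives 4x + 4y - 5z = -14.
BH = (-5, 3, -1), BX_1 = (-5, 3, 4); a normal to γ is BH × BX_1 = (15, 25, 0).
Using B: γ has equation 15x + 25y = -105.
Solving the 3×3 linear system -2x - y + 2z = -3, 4x + 4y - 5z = -14, 15x + 25y = -105 (e.g. by elimination or Cramer's rule, determinant = -95) gives (8, -9, 2).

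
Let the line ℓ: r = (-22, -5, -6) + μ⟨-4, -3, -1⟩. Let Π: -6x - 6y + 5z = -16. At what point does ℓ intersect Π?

Substitute r = (-22, -5, -6) + t(-4, -3, -1) into the plane: 132 + 37t = -16, so t = -4.
Intersection: (-22, -5, -6) + (-4)·(-4, -3, -1) = (-6, 7, -2).

(-6, 7, -2)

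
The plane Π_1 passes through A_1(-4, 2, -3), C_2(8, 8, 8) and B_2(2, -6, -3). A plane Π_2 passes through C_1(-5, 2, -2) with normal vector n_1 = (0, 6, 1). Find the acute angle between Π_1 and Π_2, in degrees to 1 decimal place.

A_1C_2 = (12, 6, 11), A_1B_2 = (6, -8, 0); a normal to Π_1 is A_1C_2 × A_1B_2 = (88, 66, -132).
Using A_1: Π_1 has equation 88x + 66y - 132z = 176.
Π_2: n_1·r = n_1·C_1 gives 6y + z = 10.
cos θ = |n₁·n₂| / (|n₁||n₂|) = |264| / (√29524 · √37).
θ = arccos(0.25259) ≈ 75.4°.

75.4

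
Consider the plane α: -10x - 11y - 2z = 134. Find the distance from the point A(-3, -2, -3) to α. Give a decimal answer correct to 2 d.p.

n·A − d = (-10)·(-3) + (-11)·(-2) + (-2)·(-3) − 134 = -76; |n| = √225.
Distance = |-76| / √225 = 76/√225 ≈ 5.07.

5.07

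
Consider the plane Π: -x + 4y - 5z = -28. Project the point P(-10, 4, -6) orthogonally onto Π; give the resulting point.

(-8, -4, 4)

Foot = P − λn with λ = (n·P − d)/|n|² = (56 − (-28))/42 = 2.
Foot = (-10, 4, -6) − 2·(-1, 4, -5) = (-8, -4, 4).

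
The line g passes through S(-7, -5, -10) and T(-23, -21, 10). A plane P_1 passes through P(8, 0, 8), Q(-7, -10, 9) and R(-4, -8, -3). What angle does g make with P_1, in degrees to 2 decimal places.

A direction vector for g is T − S = (-16, -16, 20).
PQ = (-15, -10, 1), PR = (-12, -8, -11); a normal to P_1 is PQ × PR = (118, -177, 0).
Using P: P_1 has equation 118x - 177y = 944.
sin θ = |n·v| / (|n||v|) = |944| / (√45253 · √912) = 0.14694.
θ ≈ 8.45°.

8.45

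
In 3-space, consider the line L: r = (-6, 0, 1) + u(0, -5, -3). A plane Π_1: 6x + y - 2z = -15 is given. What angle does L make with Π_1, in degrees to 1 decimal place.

1.5

sin θ = |n·v| / (|n||v|) = |1| / (√41 · √34) = 0.02678.
θ ≈ 1.5°.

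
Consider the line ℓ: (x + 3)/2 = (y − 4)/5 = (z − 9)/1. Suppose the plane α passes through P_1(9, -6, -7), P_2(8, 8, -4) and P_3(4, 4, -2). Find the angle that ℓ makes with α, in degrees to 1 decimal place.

ℓ has direction (2, 5, 1) through (-3, 4, 9).
P_1P_2 = (-1, 14, 3), P_1P_3 = (-5, 10, 5); a normal to α is P_1P_2 × P_1P_3 = (40, -10, 60).
Using P_1: α has equation 40x - 10y + 60z = 0.
sin θ = |n·v| / (|n||v|) = |90| / (√5300 · √30) = 0.22571.
θ ≈ 13.0°.

13.0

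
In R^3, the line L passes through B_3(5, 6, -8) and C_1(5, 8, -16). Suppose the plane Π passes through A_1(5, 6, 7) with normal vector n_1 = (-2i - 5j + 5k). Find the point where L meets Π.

(5, 3, 4)

A direction vector for L is C_1 − B_3 = (0, 2, -8).
Π: n_1·r = n_1·A_1 gives -2x - 5y + 5z = -5.
Substitute r = (5, 6, -8) + t(0, 2, -8) into the plane: -80 + (-50)t = -5, so t = -3/2.
Intersection: (5, 6, -8) + (-3/2)·(0, 2, -8) = (5, 3, 4).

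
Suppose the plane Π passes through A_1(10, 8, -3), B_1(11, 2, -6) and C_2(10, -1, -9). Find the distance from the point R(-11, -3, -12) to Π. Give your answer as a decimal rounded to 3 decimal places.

12.366

A_1B_1 = (1, -6, -3), A_1C_2 = (0, -9, -6); a normal to Π is A_1B_1 × A_1C_2 = (9, 6, -9).
Using A_1: Π has equation 9x + 6y - 9z = 165.
n·R − d = (9)·(-11) + (6)·(-3) + (-9)·(-12) − 165 = -174; |n| = √198.
Distance = |-174| / √198 = 174/√198 ≈ 12.366.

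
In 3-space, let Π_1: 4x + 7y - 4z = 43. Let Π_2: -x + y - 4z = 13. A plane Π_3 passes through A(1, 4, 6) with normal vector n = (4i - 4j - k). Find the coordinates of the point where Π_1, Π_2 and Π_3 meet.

(0, 5, -2)

Π_3: n·r = n·A gives 4x - 4y - z = -18.
Solving the 3×3 linear system 4x + 7y - 4z = 43, -x + y - 4z = 13, 4x - 4y - z = -18 (e.g. by elimination or Cramer's rule, determinant = -187) gives (0, 5, -2).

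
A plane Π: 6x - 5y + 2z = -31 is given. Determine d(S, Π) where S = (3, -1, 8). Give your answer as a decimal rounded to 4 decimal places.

8.6824

n·S − d = (6)·(3) + (-5)·(-1) + (2)·(8) − (-31) = 70; |n| = √65.
Distance = |70| / √65 = 70/√65 ≈ 8.6824.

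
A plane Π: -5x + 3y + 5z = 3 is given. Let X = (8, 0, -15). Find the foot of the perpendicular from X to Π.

(-2, 6, -5)

Foot = X − λn with λ = (n·X − d)/|n|² = (-115 − 3)/59 = -2.
Foot = (8, 0, -15) − (-2)·(-5, 3, 5) = (-2, 6, -5).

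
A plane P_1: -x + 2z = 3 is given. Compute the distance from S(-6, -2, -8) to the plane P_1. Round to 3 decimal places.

n·S − d = (-1)·(-6) + (0)·(-2) + (2)·(-8) − 3 = -13; |n| = √5.
Distance = |-13| / √5 = 13/√5 ≈ 5.814.

5.814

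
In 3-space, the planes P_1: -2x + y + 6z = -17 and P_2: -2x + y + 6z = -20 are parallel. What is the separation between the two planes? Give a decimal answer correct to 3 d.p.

Same normal n = (-2, 1, 6) with |n| = √41; distance = |-17 − (-20)| / |n| = 3/√41 ≈ 0.469.

0.469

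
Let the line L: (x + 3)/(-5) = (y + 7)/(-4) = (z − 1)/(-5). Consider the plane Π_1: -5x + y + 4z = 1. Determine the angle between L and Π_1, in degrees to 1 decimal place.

L has direction (-5, -4, -5) through (-3, -7, 1).
sin θ = |n·v| / (|n||v|) = |1| / (√42 · √66) = 0.01899.
θ ≈ 1.1°.

1.1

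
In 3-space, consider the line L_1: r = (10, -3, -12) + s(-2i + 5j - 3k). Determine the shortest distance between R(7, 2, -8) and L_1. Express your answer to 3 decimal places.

6.364

Taking (10, -3, -12) on L_1 with direction v = (-2, 5, -3): w = R − (10, -3, -12) = (-3, 5, 4), and w × v = (-35, -17, -5).
Distance = |w × v| / |v| = √1539 / √38 ≈ 6.364.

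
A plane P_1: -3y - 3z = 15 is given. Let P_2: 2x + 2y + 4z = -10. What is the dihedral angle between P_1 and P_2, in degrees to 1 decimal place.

cos θ = |n₁·n₂| / (|n₁||n₂|) = |-18| / (√18 · √24).
θ = arccos(0.86603) ≈ 30.0°.

30.0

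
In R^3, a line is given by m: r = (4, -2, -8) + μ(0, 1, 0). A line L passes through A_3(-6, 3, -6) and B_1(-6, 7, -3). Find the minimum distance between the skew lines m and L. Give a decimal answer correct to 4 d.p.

10.0000

A direction vector for L is B_1 − A_3 = (0, 4, 3).
Common perpendicular direction n = (0, 1, 0) × (0, 4, 3) = (3, 0, 0).
With w = (-6, 3, -6) − (4, -2, -8) = (-10, 5, 2), w · n = -30.
Distance = |w · n| / |n| = |-30| / √9 ≈ 10.0000.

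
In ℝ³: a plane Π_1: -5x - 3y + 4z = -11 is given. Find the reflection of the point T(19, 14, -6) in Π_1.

λ = (n·T − d)/|n|² = (-161 − (-11))/50 = -3.
Reflection = T − 2λn = (19, 14, -6) − (-6)·(-5, -3, 4) = (-11, -4, 18).

(-11, -4, 18)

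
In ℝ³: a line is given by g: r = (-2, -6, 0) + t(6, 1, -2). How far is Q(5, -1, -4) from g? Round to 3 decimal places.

Taking (-2, -6, 0) on g with direction v = (6, 1, -2): w = Q − (-2, -6, 0) = (7, 5, -4), and w × v = (-6, -10, -23).
Distance = |w × v| / |v| = √665 / √41 ≈ 4.027.

4.027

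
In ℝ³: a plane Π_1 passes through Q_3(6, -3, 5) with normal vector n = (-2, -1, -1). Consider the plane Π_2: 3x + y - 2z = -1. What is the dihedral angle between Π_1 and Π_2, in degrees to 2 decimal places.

56.94

Π_1: n·r = n·Q_3 gives -2x - y - z = -14.
cos θ = |n₁·n₂| / (|n₁||n₂|) = |-5| / (√6 · √14).
θ = arccos(0.54554) ≈ 56.94°.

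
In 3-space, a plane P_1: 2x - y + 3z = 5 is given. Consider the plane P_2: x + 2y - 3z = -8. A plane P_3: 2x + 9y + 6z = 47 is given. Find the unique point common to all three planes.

Solving the 3×3 linear system 2x - y + 3z = 5, x + 2y - 3z = -8, 2x + 9y + 6z = 47 (e.g. by elimination or Cramer's rule, determinant = 105) gives (-2, 3, 4).

(-2, 3, 4)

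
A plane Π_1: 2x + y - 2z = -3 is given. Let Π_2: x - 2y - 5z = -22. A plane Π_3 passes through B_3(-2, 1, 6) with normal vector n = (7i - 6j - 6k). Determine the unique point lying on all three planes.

(-2, 5, 2)

Π_3: n·r = n·B_3 gives 7x - 6y - 6z = -56.
Solving the 3×3 linear system 2x + y - 2z = -3, x - 2y - 5z = -22, 7x - 6y - 6z = -56 (e.g. by elimination or Cramer's rule, determinant = -81) gives (-2, 5, 2).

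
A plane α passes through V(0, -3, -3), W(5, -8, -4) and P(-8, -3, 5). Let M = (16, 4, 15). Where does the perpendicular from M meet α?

VW = (5, -5, -1), VP = (-8, 0, 8); a normal to α is VW × VP = (-40, -32, -40).
Using V: α has equation -40x - 32y - 40z = 216.
Foot = M − λn with λ = (n·M − d)/|n|² = (-1368 − 216)/4224 = -3/8.
Foot = (16, 4, 15) − (-3/8)·(-40, -32, -40) = (1, -8, 0).

(1, -8, 0)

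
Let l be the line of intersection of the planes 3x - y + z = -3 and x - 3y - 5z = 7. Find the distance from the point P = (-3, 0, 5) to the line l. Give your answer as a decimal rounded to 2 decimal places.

Direction of l: (3, -1, 1) × (1, -3, -5) = (8, 16, -8).
A point on l: solving the two plane equations with x = -1 gives (-1, -1, -1).
Taking (-1, -1, -1) on l with direction v = (8, 16, -8): w = P − (-1, -1, -1) = (-2, 1, 6), and w × v = (-104, 32, -40).
Distance = |w × v| / |v| = √13440 / √384 ≈ 5.92.

5.92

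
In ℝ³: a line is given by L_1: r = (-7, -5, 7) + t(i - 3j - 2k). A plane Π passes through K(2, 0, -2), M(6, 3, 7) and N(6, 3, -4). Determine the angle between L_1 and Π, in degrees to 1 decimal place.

53.3

KM = (4, 3, 9), KN = (4, 3, -2); a normal to Π is KM × KN = (-33, 44, 0).
Using K: Π has equation -33x + 44y = -66.
sin θ = |n·v| / (|n||v|) = |-165| / (√3025 · √14) = 0.80178.
θ ≈ 53.3°.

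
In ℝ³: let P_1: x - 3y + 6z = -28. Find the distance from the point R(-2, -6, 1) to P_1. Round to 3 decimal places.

7.372

n·R − d = (1)·(-2) + (-3)·(-6) + (6)·(1) − (-28) = 50; |n| = √46.
Distance = |50| / √46 = 50/√46 ≈ 7.372.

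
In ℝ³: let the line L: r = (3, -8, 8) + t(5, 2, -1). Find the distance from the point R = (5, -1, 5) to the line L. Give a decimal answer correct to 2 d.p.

6.14

Taking (3, -8, 8) on L with direction v = (5, 2, -1): w = R − (3, -8, 8) = (2, 7, -3), and w × v = (-1, -13, -31).
Distance = |w × v| / |v| = √1131 / √30 ≈ 6.14.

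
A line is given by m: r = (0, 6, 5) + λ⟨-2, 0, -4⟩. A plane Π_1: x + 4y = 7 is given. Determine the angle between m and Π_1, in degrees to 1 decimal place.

6.2

sin θ = |n·v| / (|n||v|) = |-2| / (√17 · √20) = 0.10847.
θ ≈ 6.2°.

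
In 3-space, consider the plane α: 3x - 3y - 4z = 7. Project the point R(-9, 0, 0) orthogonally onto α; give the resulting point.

Foot = R − λn with λ = (n·R − d)/|n|² = (-27 − 7)/34 = -1.
Foot = (-9, 0, 0) − (-1)·(3, -3, -4) = (-6, -3, -4).

(-6, -3, -4)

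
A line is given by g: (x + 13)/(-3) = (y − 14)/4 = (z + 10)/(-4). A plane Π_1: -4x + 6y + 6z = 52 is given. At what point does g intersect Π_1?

g has direction (-3, 4, -4) through (-13, 14, -10).
Substitute r = (-13, 14, -10) + t(-3, 4, -4) into the plane: 76 + 12t = 52, so t = -2.
Intersection: (-13, 14, -10) + (-2)·(-3, 4, -4) = (-7, 6, -2).

(-7, 6, -2)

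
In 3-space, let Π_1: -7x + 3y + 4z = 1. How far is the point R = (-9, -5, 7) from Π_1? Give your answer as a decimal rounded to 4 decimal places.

8.7186

n·R − d = (-7)·(-9) + (3)·(-5) + (4)·(7) − 1 = 75; |n| = √74.
Distance = |75| / √74 = 75/√74 ≈ 8.7186.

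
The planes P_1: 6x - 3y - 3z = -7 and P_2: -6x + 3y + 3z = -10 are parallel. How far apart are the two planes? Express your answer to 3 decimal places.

2.313

Rescale P_2 by 1/(-1): 6x - 3y - 3z = 10. Then distance = |-7 − 10| / √54 ≈ 2.313.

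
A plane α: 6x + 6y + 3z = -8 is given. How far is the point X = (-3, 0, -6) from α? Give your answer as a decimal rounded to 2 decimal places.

n·X − d = (6)·(-3) + (6)·(0) + (3)·(-6) − (-8) = -28; |n| = √81.
Distance = |-28| / √81 = 28/√81 ≈ 3.11.

3.11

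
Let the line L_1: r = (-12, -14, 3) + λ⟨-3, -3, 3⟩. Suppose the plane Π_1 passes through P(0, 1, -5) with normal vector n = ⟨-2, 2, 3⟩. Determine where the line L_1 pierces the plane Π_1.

Π_1: n·r = n·P gives -2x + 2y + 3z = -13.
Substitute r = (-12, -14, 3) + t(-3, -3, 3) into the plane: 5 + 9t = -13, so t = -2.
Intersection: (-12, -14, 3) + (-2)·(-3, -3, 3) = (-6, -8, -3).

(-6, -8, -3)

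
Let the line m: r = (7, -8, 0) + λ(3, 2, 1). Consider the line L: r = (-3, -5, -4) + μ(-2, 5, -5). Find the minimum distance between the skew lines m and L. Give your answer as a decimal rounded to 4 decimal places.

Common perpendicular direction n = (3, 2, 1) × (-2, 5, -5) = (-15, 13, 19).
With w = (-3, -5, -4) − (7, -8, 0) = (-10, 3, -4), w · n = 113.
Distance = |w · n| / |n| = |113| / √755 ≈ 4.1125.

4.1125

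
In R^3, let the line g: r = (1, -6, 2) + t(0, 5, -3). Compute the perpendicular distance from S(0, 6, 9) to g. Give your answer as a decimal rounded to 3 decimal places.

Taking (1, -6, 2) on g with direction v = (0, 5, -3): w = S − (1, -6, 2) = (-1, 12, 7), and w × v = (-71, -3, -5).
Distance = |w × v| / |v| = √5075 / √34 ≈ 12.217.

12.217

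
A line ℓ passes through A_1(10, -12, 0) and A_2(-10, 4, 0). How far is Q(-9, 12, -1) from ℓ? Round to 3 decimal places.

A direction vector for ℓ is A_2 − A_1 = (-20, 16, 0).
Taking (10, -12, 0) on ℓ with direction v = (-20, 16, 0): w = Q − (10, -12, 0) = (-19, 24, -1), and w × v = (16, 20, 176).
Distance = |w × v| / |v| = √31632 / √656 ≈ 6.944.

6.944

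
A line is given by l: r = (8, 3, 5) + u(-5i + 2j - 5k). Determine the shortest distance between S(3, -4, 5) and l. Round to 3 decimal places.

Taking (8, 3, 5) on l with direction v = (-5, 2, -5): w = S − (8, 3, 5) = (-5, -7, 0), and w × v = (35, -25, -45).
Distance = |w × v| / |v| = √3875 / √54 ≈ 8.471.

8.471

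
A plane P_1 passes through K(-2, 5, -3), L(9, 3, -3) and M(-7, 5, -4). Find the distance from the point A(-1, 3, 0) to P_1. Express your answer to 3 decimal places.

KL = (11, -2, 0), KM = (-5, 0, -1); a normal to P_1 is KL × KM = (2, 11, -10).
Using K: P_1 has equation 2x + 11y - 10z = 81.
n·A − d = (2)·(-1) + (11)·(3) + (-10)·(0) − 81 = -50; |n| = √225.
Distance = |-50| / √225 = 50/√225 ≈ 3.333.

3.333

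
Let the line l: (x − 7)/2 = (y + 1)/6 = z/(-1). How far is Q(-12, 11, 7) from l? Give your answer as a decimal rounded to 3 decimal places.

23.156

l has direction (2, 6, -1) through (7, -1, 0).
Taking (7, -1, 0) on l with direction v = (2, 6, -1): w = Q − (7, -1, 0) = (-19, 12, 7), and w × v = (-54, -5, -138).
Distance = |w × v| / |v| = √21985 / √41 ≈ 23.156.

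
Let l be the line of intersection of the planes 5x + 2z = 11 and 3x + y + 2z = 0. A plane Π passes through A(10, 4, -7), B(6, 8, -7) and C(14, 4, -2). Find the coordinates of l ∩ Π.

Direction of l: (5, 0, 2) × (3, 1, 2) = (-2, -4, 5).
A point on l: solving the two plane equations with x = 15 gives (15, 19, -32).
AB = (-4, 4, 0), AC = (4, 0, 5); a normal to Π is AB × AC = (20, 20, -16).
Using A: Π has equation 20x + 20y - 16z = 392.
Substitute r = (15, 19, -32) + t(-2, -4, 5) into the plane: 1192 + (-200)t = 392, so t = 4.
Intersection: (15, 19, -32) + 4·(-2, -4, 5) = (7, 3, -12).

(7, 3, -12)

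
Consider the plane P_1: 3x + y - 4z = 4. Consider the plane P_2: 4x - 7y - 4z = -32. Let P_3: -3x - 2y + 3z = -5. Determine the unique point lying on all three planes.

Solving the 3×3 linear system 3x + y - 4z = 4, 4x - 7y - 4z = -32, -3x - 2y + 3z = -5 (e.g. by elimination or Cramer's rule, determinant = 29) gives (-4, 4, -3).

(-4, 4, -3)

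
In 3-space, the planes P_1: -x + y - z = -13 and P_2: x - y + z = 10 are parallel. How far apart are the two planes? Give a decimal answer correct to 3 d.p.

1.732

Rescale P_2 by 1/(-1): -x + y - z = -10. Then distance = |-13 − (-10)| / √3 ≈ 1.732.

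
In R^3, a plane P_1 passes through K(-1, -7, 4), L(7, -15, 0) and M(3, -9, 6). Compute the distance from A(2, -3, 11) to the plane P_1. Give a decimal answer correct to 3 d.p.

KL = (8, -8, -4), KM = (4, -2, 2); a normal to P_1 is KL × KM = (-24, -32, 16).
Using K: P_1 has equation -24x - 32y + 16z = 312.
n·A − d = (-24)·(2) + (-32)·(-3) + (16)·(11) − 312 = -88; |n| = √1856.
Distance = |-88| / √1856 = 88/√1856 ≈ 2.043.

2.043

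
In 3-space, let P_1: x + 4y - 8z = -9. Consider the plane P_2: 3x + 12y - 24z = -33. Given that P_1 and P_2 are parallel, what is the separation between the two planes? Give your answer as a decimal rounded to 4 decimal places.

0.2222

Rescale P_2 by 1/3: x + 4y - 8z = -11. Then distance = |-9 − (-11)| / √81 ≈ 0.2222.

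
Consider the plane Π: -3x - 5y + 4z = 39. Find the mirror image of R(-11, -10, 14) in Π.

(1, 10, -2)

λ = (n·R − d)/|n|² = (139 − 39)/50 = 2.
Reflection = R − 2λn = (-11, -10, 14) − 4·(-3, -5, 4) = (1, 10, -2).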